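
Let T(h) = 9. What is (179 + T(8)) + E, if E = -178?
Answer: 10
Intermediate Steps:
(179 + T(8)) + E = (179 + 9) - 178 = 188 - 178 = 10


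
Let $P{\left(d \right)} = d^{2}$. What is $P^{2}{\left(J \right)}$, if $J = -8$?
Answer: $4096$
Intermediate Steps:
$P^{2}{\left(J \right)} = \left(\left(-8\right)^{2}\right)^{2} = 64^{2} = 4096$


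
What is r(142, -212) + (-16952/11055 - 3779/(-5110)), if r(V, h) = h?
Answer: -480838019/2259642 ≈ -212.79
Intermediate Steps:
r(142, -212) + (-16952/11055 - 3779/(-5110)) = -212 + (-16952/11055 - 3779/(-5110)) = -212 + (-16952*1/11055 - 3779*(-1/5110)) = -212 + (-16952/11055 + 3779/5110) = -212 - 1793915/2259642 = -480838019/2259642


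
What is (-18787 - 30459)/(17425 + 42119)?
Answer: -24623/29772 ≈ -0.82705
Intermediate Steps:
(-18787 - 30459)/(17425 + 42119) = -49246/59544 = -49246*1/59544 = -24623/29772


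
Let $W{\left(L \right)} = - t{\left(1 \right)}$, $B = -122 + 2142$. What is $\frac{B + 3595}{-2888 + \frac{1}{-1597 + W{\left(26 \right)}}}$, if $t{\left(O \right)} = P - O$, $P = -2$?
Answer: $- \frac{8950310}{4603473} \approx -1.9443$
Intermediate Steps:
$t{\left(O \right)} = -2 - O$
$B = 2020$
$W{\left(L \right)} = 3$ ($W{\left(L \right)} = - (-2 - 1) = \left(-1\right) \left(-3\right) = 3$)
$\frac{B + 3595}{-2888 + \frac{1}{-1597 + W{\left(26 \right)}}} = \frac{2020 + 3595}{-2888 + \frac{1}{-1597 + 3}} = \frac{5615}{-2888 + \frac{1}{-1594}} = \frac{5615}{-2888 - \frac{1}{1594}} = \frac{5615}{- \frac{4603473}{1594}} = 5615 \left(- \frac{1594}{4603473}\right) = - \frac{8950310}{4603473}$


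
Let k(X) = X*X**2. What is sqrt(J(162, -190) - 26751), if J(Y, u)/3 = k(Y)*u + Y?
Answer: 5*I*sqrt(96935889) ≈ 49228.0*I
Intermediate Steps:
k(X) = X**3
J(Y, u) = 3*Y + 3*u*Y**3 (J(Y, u) = 3*(Y**3*u + Y) = 3*(u*Y**3 + Y) = 3*(Y + u*Y**3) = 3*Y + 3*u*Y**3)
sqrt(J(162, -190) - 26751) = sqrt(3*162*(1 - 190*162**2) - 26751) = sqrt(3*162*(1 - 190*26244) - 26751) = sqrt(3*162*(1 - 4986360) - 26751) = sqrt(3*162*(-4986359) - 26751) = sqrt(-2423370474 - 26751) = sqrt(-2423397225) = 5*I*sqrt(96935889)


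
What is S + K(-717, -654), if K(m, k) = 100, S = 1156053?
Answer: 1156153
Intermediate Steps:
S + K(-717, -654) = 1156053 + 100 = 1156153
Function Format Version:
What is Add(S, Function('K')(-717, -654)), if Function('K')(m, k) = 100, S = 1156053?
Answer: 1156153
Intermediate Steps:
Add(S, Function('K')(-717, -654)) = Add(1156053, 100) = 1156153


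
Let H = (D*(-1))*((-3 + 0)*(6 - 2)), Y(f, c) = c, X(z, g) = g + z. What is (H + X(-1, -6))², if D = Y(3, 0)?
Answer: 49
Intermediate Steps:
D = 0
H = 0 (H = (0*(-1))*((-3 + 0)*(6 - 2)) = 0*(-3*4) = 0*(-12) = 0)
(H + X(-1, -6))² = (0 + (-6 - 1))² = (0 - 7)² = (-7)² = 49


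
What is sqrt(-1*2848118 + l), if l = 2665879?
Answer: I*sqrt(182239) ≈ 426.89*I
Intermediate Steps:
sqrt(-1*2848118 + l) = sqrt(-1*2848118 + 2665879) = sqrt(-2848118 + 2665879) = sqrt(-182239) = I*sqrt(182239)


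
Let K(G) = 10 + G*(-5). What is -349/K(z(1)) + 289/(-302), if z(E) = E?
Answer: -106843/1510 ≈ -70.757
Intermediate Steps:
K(G) = 10 - 5*G
-349/K(z(1)) + 289/(-302) = -349/(10 - 5*1) + 289/(-302) = -349/(10 - 5) + 289*(-1/302) = -349/5 - 289/302 = -106843/1510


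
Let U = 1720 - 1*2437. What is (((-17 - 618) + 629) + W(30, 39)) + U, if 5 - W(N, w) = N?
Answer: -748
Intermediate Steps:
W(N, w) = 5 - N
U = -717 (U = 1720 - 2437 = -717)
(((-17 - 618) + 629) + W(30, 39)) + U = (((-17 - 618) + 629) + (5 - 1*30)) - 717 = ((-635 + 629) + (5 - 30)) - 717 = (-6 - 25) - 717 = -31 - 717 = -748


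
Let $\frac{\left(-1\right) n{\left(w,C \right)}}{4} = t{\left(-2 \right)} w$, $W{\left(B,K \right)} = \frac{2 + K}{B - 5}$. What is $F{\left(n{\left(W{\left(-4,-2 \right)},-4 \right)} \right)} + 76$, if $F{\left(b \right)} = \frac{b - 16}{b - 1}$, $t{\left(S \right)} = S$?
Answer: $92$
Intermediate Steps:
$W{\left(B,K \right)} = \frac{2 + K}{-5 + B}$
$n{\left(w,C \right)} = 8 w$ ($n{\left(w,C \right)} = - 4 \left(- 2 w\right) = 8 w$)
$F{\left(b \right)} = \frac{-16 + b}{-1 + b}$
$F{\left(n{\left(W{\left(-4,-2 \right)},-4 \right)} \right)} + 76 = \frac{-16 + 8 \frac{2 - 2}{-5 - 4}}{-1 + 8 \frac{2 - 2}{-5 - 4}} + 76 = \frac{-16 + 8 \frac{1}{-9} \cdot 0}{-1 + 8 \frac{1}{-9} \cdot 0} + 76 = \frac{-16 + 8 \left(\left(- \frac{1}{9}\right) 0\right)}{-1 + 8 \left(\left(- \frac{1}{9}\right) 0\right)} + 76 = \frac{-16 + 8 \cdot 0}{-1 + 8 \cdot 0} + 76 = \frac{-16 + 0}{-1 + 0} + 76 = \frac{1}{-1} \left(-16\right) + 76 = \left(-1\right) \left(-16\right) + 76 = 16 + 76 = 92$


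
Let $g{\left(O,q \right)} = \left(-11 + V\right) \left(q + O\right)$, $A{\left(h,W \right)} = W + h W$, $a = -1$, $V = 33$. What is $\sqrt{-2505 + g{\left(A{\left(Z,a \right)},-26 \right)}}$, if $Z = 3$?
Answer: $i \sqrt{3165} \approx 56.258 i$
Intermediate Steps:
$A{\left(h,W \right)} = W + W h$
$g{\left(O,q \right)} = 22 O + 22 q$ ($g{\left(O,q \right)} = \left(-11 + 33\right) \left(q + O\right) = 22 \left(O + q\right) = 22 O + 22 q$)
$\sqrt{-2505 + g{\left(A{\left(Z,a \right)},-26 \right)}} = \sqrt{-2505 + \left(22 \left(- (1 + 3)\right) + 22 \left(-26\right)\right)} = \sqrt{-2505 - \left(572 - 22 \left(\left(-1\right) 4\right)\right)} = \sqrt{-2505 + \left(22 \left(-4\right) - 572\right)} = \sqrt{-2505 - 660} = \sqrt{-3165} = i \sqrt{3165}$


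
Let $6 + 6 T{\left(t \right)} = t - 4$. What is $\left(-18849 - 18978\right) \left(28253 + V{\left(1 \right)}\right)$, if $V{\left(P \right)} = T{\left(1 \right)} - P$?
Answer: $- \frac{2137263327}{2} \approx -1.0686 \cdot 10^{9}$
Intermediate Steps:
$T{\left(t \right)} = - \frac{5}{3} + \frac{t}{6}$ ($T{\left(t \right)} = -1 + \frac{t - 4}{6} = -1 + \frac{-4 + t}{6} = -1 + \left(- \frac{2}{3} + \frac{t}{6}\right) = - \frac{5}{3} + \frac{t}{6}$)
$V{\left(P \right)} = - \frac{3}{2} - P$ ($V{\left(P \right)} = \left(- \frac{5}{3} + \frac{1}{6} \cdot 1\right) - P = \left(- \frac{5}{3} + \frac{1}{6}\right) - P = - \frac{3}{2} - P$)
$\left(-18849 - 18978\right) \left(28253 + V{\left(1 \right)}\right) = \left(-18849 - 18978\right) \left(28253 - \frac{5}{2}\right) = - 37827 \left(28253 - \frac{5}{2}\right) = \left(-37827\right) \frac{56501}{2} = - \frac{2137263327}{2}$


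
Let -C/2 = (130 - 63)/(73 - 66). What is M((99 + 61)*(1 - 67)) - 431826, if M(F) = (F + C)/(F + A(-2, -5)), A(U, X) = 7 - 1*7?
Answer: -15960251933/36960 ≈ -4.3183e+5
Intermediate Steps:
A(U, X) = 0 (A(U, X) = 7 - 7 = 0)
C = -134/7 (C = -2*(130 - 63)/(73 - 66) = -134/7 ≈ -19.143)
M(F) = (-134/7 + F)/F (M(F) = (F - 134/7)/(F + 0) = (-134/7 + F)/F)
M((99 + 61)*(1 - 67)) - 431826 = (-134/7 + (99 + 61)*(1 - 67))/(((99 + 61)*(1 - 67))) - 431826 = (-134/7 + 160*(-66))/((160*(-66))) - 431826 = (-134/7 - 10560)/(-10560) - 431826 = -1/10560*(-74054/7) - 431826 = 37027/36960 - 431826 = -15960251933/36960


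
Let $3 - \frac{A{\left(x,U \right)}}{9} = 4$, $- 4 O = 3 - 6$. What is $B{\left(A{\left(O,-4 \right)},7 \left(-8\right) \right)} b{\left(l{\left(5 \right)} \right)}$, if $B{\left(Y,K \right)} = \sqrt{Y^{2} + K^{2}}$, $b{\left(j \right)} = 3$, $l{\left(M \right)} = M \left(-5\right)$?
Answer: $3 \sqrt{3217} \approx 170.16$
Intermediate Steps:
$l{\left(M \right)} = - 5 M$
$O = \frac{3}{4}$ ($O = - \frac{3 - 6}{4} = \left(- \frac{1}{4}\right) \left(-3\right) = \frac{3}{4} \approx 0.75$)
$A{\left(x,U \right)} = -9$ ($A{\left(x,U \right)} = 27 - 36 = -9$)
$B{\left(Y,K \right)} = \sqrt{K^{2} + Y^{2}}$
$B{\left(A{\left(O,-4 \right)},7 \left(-8\right) \right)} b{\left(l{\left(5 \right)} \right)} = \sqrt{\left(7 \left(-8\right)\right)^{2} + \left(-9\right)^{2}} \cdot 3 = \sqrt{\left(-56\right)^{2} + 81} \cdot 3 = \sqrt{3136 + 81} \cdot 3 = \sqrt{3217} \cdot 3 = 3 \sqrt{3217}$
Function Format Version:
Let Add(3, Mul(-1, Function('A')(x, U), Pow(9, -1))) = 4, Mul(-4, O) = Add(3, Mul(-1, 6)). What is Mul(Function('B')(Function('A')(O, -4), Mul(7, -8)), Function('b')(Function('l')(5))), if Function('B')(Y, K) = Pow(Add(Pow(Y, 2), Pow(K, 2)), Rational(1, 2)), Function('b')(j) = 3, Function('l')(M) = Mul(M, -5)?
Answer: Mul(3, Pow(3217, Rational(1, 2))) ≈ 170.16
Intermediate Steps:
Function('l')(M) = Mul(-5, M)
O = Rational(3, 4) (O = Mul(Rational(-1, 4), Add(3, Mul(-1, 6))) = Mul(Rational(-1, 4), Add(3, -6)) = Mul(Rational(-1, 4), -3) = Rational(3, 4) ≈ 0.75000)
Function('A')(x, U) = -9 (Function('A')(x, U) = Add(27, Mul(-9, 4)) = Add(27, -36) = -9)
Function('B')(Y, K) = Pow(Add(Pow(K, 2), Pow(Y, 2)), Rational(1, 2))
Mul(Function('B')(Function('A')(O, -4), Mul(7, -8)), Function('b')(Function('l')(5))) = Mul(Pow(Add(Pow(Mul(7, -8), 2), Pow(-9, 2)), Rational(1, 2)), 3) = Mul(Pow(Add(Pow(-56, 2), 81), Rational(1, 2)), 3) = Mul(Pow(Add(3136, 81), Rational(1, 2)), 3) = Mul(Pow(3217, Rational(1, 2)), 3) = Mul(3, Pow(3217, Rational(1, 2)))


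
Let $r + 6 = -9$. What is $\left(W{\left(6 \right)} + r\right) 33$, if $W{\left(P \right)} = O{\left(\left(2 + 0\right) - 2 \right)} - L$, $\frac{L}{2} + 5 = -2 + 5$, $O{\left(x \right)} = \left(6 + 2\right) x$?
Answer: $-363$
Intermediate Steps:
$r = -15$ ($r = -6 - 9 = -15$)
$O{\left(x \right)} = 8 x$
$L = -4$ ($L = -10 + 2 \left(-2 + 5\right) = -10 + 2 \cdot 3 = -10 + 6 = -4$)
$W{\left(P \right)} = 4$ ($W{\left(P \right)} = 8 \left(\left(2 + 0\right) - 2\right) - -4 = 8 \left(2 - 2\right) + 4 = 8 \cdot 0 + 4 = 0 + 4 = 4$)
$\left(W{\left(6 \right)} + r\right) 33 = \left(4 - 15\right) 33 = \left(-11\right) 33 = -363$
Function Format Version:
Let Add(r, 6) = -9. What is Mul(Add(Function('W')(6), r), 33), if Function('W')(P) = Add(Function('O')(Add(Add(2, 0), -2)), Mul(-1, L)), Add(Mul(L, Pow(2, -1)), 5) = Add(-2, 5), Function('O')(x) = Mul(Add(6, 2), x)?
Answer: -363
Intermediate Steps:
r = -15 (r = Add(-6, -9) = -15)
Function('O')(x) = Mul(8, x)
L = -4 (L = Add(-10, Mul(2, Add(-2, 5))) = Add(-10, Mul(2, 3)) = Add(-10, 6) = -4)
Function('W')(P) = 4 (Function('W')(P) = Add(Mul(8, Add(Add(2, 0), -2)), Mul(-1, -4)) = Add(Mul(8, Add(2, -2)), 4) = Add(Mul(8, 0), 4) = Add(0, 4) = 4)
Mul(Add(Function('W')(6), r), 33) = Mul(Add(4, -15), 33) = Mul(-11, 33) = -363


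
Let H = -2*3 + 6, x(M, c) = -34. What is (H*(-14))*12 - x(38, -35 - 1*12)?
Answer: 34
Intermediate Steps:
H = 0 (H = -6 + 6 = 0)
(H*(-14))*12 - x(38, -35 - 1*12) = (0*(-14))*12 - 1*(-34) = 0*12 + 34 = 0 + 34 = 34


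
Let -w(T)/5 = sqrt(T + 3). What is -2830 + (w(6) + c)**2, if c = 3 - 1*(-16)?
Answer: -2814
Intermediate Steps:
w(T) = -5*sqrt(3 + T) (w(T) = -5*sqrt(T + 3) = -5*sqrt(3 + T))
c = 19 (c = 3 + 16 = 19)
-2830 + (w(6) + c)**2 = -2830 + (-5*sqrt(3 + 6) + 19)**2 = -2830 + (-5*sqrt(9) + 19)**2 = -2830 + (-5*3 + 19)**2 = -2830 + (-15 + 19)**2 = -2830 + 4**2 = -2830 + 16 = -2814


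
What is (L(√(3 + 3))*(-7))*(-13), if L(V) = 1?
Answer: 91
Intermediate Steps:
(L(√(3 + 3))*(-7))*(-13) = (1*(-7))*(-13) = -7*(-13) = 91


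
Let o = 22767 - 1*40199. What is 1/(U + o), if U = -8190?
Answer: -1/25622 ≈ -3.9029e-5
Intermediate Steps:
o = -17432 (o = 22767 - 40199 = -17432)
1/(U + o) = 1/(-8190 - 17432) = 1/(-25622) = -1/25622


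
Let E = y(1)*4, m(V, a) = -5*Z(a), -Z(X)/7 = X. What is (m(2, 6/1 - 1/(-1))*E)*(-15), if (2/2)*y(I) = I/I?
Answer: -14700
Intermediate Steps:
y(I) = 1 (y(I) = I/I = 1)
Z(X) = -7*X
m(V, a) = 35*a (m(V, a) = -(-35)*a = 35*a)
E = 4 (E = 1*4 = 4)
(m(2, 6/1 - 1/(-1))*E)*(-15) = ((35*(6/1 - 1/(-1)))*4)*(-15) = ((35*(6*1 - 1*(-1)))*4)*(-15) = ((35*(6 + 1))*4)*(-15) = ((35*7)*4)*(-15) = (245*4)*(-15) = 980*(-15) = -14700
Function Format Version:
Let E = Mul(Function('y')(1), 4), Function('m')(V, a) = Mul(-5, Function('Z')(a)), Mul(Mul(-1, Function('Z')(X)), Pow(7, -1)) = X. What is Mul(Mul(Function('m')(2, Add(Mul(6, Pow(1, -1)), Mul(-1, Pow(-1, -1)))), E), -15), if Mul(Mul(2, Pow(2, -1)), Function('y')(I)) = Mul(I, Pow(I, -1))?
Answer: -14700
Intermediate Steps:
Function('y')(I) = 1 (Function('y')(I) = Mul(I, Pow(I, -1)) = 1)
Function('Z')(X) = Mul(-7, X)
Function('m')(V, a) = Mul(35, a) (Function('m')(V, a) = Mul(-5, Mul(-7, a)) = Mul(35, a))
E = 4 (E = Mul(1, 4) = 4)
Mul(Mul(Function('m')(2, Add(Mul(6, Pow(1, -1)), Mul(-1, Pow(-1, -1)))), E), -15) = Mul(Mul(Mul(35, Add(Mul(6, Pow(1, -1)), Mul(-1, Pow(-1, -1)))), 4), -15) = Mul(Mul(Mul(35, Add(Mul(6, 1), Mul(-1, -1))), 4), -15) = Mul(Mul(Mul(35, Add(6, 1)), 4), -15) = Mul(Mul(Mul(35, 7), 4), -15) = Mul(Mul(245, 4), -15) = Mul(980, -15) = -14700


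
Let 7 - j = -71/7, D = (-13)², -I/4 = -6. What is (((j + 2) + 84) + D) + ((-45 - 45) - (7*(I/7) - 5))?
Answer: 1142/7 ≈ 163.14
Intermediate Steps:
I = 24 (I = -4*(-6) = 24)
D = 169
j = 120/7 (j = 7 - (-71)/7 = 7 - 1*(-71/7) = 7 + 71/7 = 120/7 ≈ 17.143)
(((j + 2) + 84) + D) + ((-45 - 45) - (7*(I/7) - 5)) = (((120/7 + 2) + 84) + 169) + ((-45 - 45) - (7*(24/7) - 5)) = ((134/7 + 84) + 169) + (-90 - (7*(24*(⅐)) - 5)) = (722/7 + 169) + (-90 - (7*(24/7) - 5)) = 1905/7 + (-90 - (24 - 5)) = 1905/7 + (-90 - 1*19) = 1905/7 + (-90 - 19) = 1905/7 - 109 = 1142/7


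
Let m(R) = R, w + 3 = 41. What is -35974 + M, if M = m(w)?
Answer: -35936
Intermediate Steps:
w = 38 (w = -3 + 41 = 38)
M = 38
-35974 + M = -35974 + 38 = -35936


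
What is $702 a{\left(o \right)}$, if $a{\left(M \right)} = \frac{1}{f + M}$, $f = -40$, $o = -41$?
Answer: $- \frac{26}{3} \approx -8.6667$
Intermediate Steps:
$a{\left(M \right)} = \frac{1}{-40 + M}$
$702 a{\left(o \right)} = \frac{702}{-40 - 41} = \frac{702}{-81} = 702 \left(- \frac{1}{81}\right) = - \frac{26}{3}$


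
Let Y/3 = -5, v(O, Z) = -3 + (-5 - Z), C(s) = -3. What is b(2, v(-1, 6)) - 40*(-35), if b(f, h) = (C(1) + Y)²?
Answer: 1724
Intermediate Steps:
v(O, Z) = -8 - Z
Y = -15 (Y = 3*(-5) = -15)
b(f, h) = 324 (b(f, h) = (-3 - 15)² = (-18)² = 324)
b(2, v(-1, 6)) - 40*(-35) = 324 - 40*(-35) = 324 + 1400 = 1724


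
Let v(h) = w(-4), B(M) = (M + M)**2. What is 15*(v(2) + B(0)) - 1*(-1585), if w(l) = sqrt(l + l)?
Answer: 1585 + 30*I*sqrt(2) ≈ 1585.0 + 42.426*I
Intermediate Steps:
w(l) = sqrt(2)*sqrt(l) (w(l) = sqrt(2*l) = sqrt(2)*sqrt(l))
B(M) = 4*M**2 (B(M) = (2*M)**2 = 4*M**2)
v(h) = 2*I*sqrt(2) (v(h) = sqrt(2)*sqrt(-4) = sqrt(2)*(2*I) = 2*I*sqrt(2))
15*(v(2) + B(0)) - 1*(-1585) = 15*(2*I*sqrt(2) + 4*0**2) - 1*(-1585) = 15*(2*I*sqrt(2) + 4*0) + 1585 = 15*(2*I*sqrt(2) + 0) + 1585 = 15*(2*I*sqrt(2)) + 1585 = 30*I*sqrt(2) + 1585 = 1585 + 30*I*sqrt(2)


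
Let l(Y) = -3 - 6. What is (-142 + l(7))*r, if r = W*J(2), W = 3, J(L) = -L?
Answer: 906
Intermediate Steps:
l(Y) = -9
r = -6 (r = 3*(-1*2) = 3*(-2) = -6)
(-142 + l(7))*r = (-142 - 9)*(-6) = -151*(-6) = 906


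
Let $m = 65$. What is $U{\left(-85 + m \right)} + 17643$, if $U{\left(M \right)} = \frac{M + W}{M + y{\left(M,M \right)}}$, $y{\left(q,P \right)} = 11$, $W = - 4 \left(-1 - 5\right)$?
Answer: $\frac{158783}{9} \approx 17643.0$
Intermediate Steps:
$W = 24$ ($W = \left(-4\right) \left(-6\right) = 24$)
$U{\left(M \right)} = \frac{24 + M}{11 + M}$ ($U{\left(M \right)} = \frac{M + 24}{M + 11} = \frac{24 + M}{11 + M}$)
$U{\left(-85 + m \right)} + 17643 = \frac{24 + \left(-85 + 65\right)}{11 + \left(-85 + 65\right)} + 17643 = \frac{24 - 20}{11 - 20} + 17643 = \frac{1}{-9} \cdot 4 + 17643 = \left(- \frac{1}{9}\right) 4 + 17643 = - \frac{4}{9} + 17643 = \frac{158783}{9}$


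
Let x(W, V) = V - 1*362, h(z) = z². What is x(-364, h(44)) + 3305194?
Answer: 3306768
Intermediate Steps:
x(W, V) = -362 + V (x(W, V) = V - 362 = -362 + V)
x(-364, h(44)) + 3305194 = (-362 + 44²) + 3305194 = (-362 + 1936) + 3305194 = 1574 + 3305194 = 3306768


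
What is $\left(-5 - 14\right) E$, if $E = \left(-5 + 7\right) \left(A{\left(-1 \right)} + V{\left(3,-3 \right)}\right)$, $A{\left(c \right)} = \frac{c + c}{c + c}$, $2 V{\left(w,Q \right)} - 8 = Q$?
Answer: $-133$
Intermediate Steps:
$V{\left(w,Q \right)} = 4 + \frac{Q}{2}$
$A{\left(c \right)} = 1$ ($A{\left(c \right)} = \frac{2 c}{2 c} = 2 c \frac{1}{2 c} = 1$)
$E = 7$ ($E = \left(-5 + 7\right) \left(1 + \left(4 + \frac{1}{2} \left(-3\right)\right)\right) = 2 \left(1 + \left(4 - \frac{3}{2}\right)\right) = 2 \left(1 + \frac{5}{2}\right) = 2 \cdot \frac{7}{2} = 7$)
$\left(-5 - 14\right) E = \left(-5 - 14\right) 7 = \left(-19\right) 7 = -133$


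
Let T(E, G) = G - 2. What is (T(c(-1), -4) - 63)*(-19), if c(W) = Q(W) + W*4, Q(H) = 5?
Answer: 1311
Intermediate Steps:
c(W) = 5 + 4*W (c(W) = 5 + W*4 = 5 + 4*W)
T(E, G) = -2 + G
(T(c(-1), -4) - 63)*(-19) = ((-2 - 4) - 63)*(-19) = (-6 - 63)*(-19) = -69*(-19) = 1311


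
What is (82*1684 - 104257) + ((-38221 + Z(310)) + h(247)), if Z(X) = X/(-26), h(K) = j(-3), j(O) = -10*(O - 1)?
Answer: -56705/13 ≈ -4361.9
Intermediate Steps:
j(O) = 10 - 10*O (j(O) = -10*(-1 + O) = 10 - 10*O)
h(K) = 40 (h(K) = 10 - 10*(-3) = 10 + 30 = 40)
Z(X) = -X/26 (Z(X) = X*(-1/26) = -X/26)
(82*1684 - 104257) + ((-38221 + Z(310)) + h(247)) = (82*1684 - 104257) + ((-38221 - 1/26*310) + 40) = (138088 - 104257) + ((-38221 - 155/13) + 40) = 33831 + (-497028/13 + 40) = 33831 - 496508/13 = -56705/13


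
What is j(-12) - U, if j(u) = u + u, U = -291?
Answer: 267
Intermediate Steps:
j(u) = 2*u
j(-12) - U = 2*(-12) - 1*(-291) = -24 + 291 = 267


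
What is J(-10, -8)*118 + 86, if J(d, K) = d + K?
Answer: -2038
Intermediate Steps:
J(d, K) = K + d
J(-10, -8)*118 + 86 = (-8 - 10)*118 + 86 = -18*118 + 86 = -2124 + 86 = -2038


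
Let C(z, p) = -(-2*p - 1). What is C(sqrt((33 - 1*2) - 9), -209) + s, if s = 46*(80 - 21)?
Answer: 2297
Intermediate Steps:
s = 2714 (s = 46*59 = 2714)
C(z, p) = 1 + 2*p (C(z, p) = -(-1 - 2*p) = 1 + 2*p)
C(sqrt((33 - 1*2) - 9), -209) + s = (1 + 2*(-209)) + 2714 = (1 - 418) + 2714 = -417 + 2714 = 2297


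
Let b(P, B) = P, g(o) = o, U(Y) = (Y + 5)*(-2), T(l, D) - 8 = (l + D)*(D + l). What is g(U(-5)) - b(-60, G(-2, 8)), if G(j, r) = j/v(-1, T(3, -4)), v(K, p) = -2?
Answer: 60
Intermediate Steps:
T(l, D) = 8 + (D + l)² (T(l, D) = 8 + (l + D)*(D + l) = 8 + (D + l)*(D + l) = 8 + (D + l)²)
G(j, r) = -j/2 (G(j, r) = j/(-2) = j*(-½) = -j/2)
U(Y) = -10 - 2*Y (U(Y) = (5 + Y)*(-2) = -10 - 2*Y)
g(U(-5)) - b(-60, G(-2, 8)) = (-10 - 2*(-5)) - 1*(-60) = (-10 + 10) + 60 = 0 + 60 = 60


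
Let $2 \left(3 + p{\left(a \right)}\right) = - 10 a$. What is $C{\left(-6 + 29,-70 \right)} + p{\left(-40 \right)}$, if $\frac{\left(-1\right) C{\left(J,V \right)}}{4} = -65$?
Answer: $457$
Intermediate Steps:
$p{\left(a \right)} = -3 - 5 a$ ($p{\left(a \right)} = -3 + \frac{\left(-10\right) a}{2} = -3 - 5 a$)
$C{\left(J,V \right)} = 260$ ($C{\left(J,V \right)} = \left(-4\right) \left(-65\right) = 260$)
$C{\left(-6 + 29,-70 \right)} + p{\left(-40 \right)} = 260 - -197 = 260 + \left(-3 + 200\right) = 260 + 197 = 457$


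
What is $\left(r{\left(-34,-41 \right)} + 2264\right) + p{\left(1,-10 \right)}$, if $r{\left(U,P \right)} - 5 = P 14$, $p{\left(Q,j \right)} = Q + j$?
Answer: $1686$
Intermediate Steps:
$r{\left(U,P \right)} = 5 + 14 P$ ($r{\left(U,P \right)} = 5 + P 14 = 5 + 14 P$)
$\left(r{\left(-34,-41 \right)} + 2264\right) + p{\left(1,-10 \right)} = \left(\left(5 + 14 \left(-41\right)\right) + 2264\right) + \left(1 - 10\right) = \left(\left(5 - 574\right) + 2264\right) - 9 = \left(-569 + 2264\right) - 9 = 1695 - 9 = 1686$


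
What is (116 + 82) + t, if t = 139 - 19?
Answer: 318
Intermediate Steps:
t = 120
(116 + 82) + t = (116 + 82) + 120 = 198 + 120 = 318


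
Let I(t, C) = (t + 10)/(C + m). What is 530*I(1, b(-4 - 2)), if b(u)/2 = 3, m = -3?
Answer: 5830/3 ≈ 1943.3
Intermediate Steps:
b(u) = 6 (b(u) = 2*3 = 6)
I(t, C) = (10 + t)/(-3 + C) (I(t, C) = (t + 10)/(C - 3) = (10 + t)/(-3 + C))
530*I(1, b(-4 - 2)) = 530*((10 + 1)/(-3 + 6)) = 530*(11/3) = 5830/3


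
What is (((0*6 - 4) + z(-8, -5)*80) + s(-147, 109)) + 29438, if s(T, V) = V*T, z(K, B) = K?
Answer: 12771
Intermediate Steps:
s(T, V) = T*V
(((0*6 - 4) + z(-8, -5)*80) + s(-147, 109)) + 29438 = (((0*6 - 4) - 8*80) - 147*109) + 29438 = (((0 - 4) - 640) - 16023) + 29438 = ((-4 - 640) - 16023) + 29438 = (-644 - 16023) + 29438 = -16667 + 29438 = 12771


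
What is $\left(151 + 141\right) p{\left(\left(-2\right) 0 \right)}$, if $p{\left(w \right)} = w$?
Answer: $0$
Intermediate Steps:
$\left(151 + 141\right) p{\left(\left(-2\right) 0 \right)} = \left(151 + 141\right) \left(\left(-2\right) 0\right) = 292 \cdot 0 = 0$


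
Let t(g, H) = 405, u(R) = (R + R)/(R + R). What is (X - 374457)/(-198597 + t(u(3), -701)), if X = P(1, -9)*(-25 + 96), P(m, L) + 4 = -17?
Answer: 31329/16516 ≈ 1.8969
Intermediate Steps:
u(R) = 1 (u(R) = (2*R)/((2*R)) = (2*R)*(1/(2*R)) = 1)
P(m, L) = -21 (P(m, L) = -4 - 17 = -21)
X = -1491 (X = -21*(-25 + 96) = -21*71 = -1491)
(X - 374457)/(-198597 + t(u(3), -701)) = (-1491 - 374457)/(-198597 + 405) = -375948/(-198192) = -375948*(-1/198192) = 31329/16516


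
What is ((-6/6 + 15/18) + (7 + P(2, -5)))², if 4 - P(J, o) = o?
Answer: 9025/36 ≈ 250.69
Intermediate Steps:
P(J, o) = 4 - o
((-6/6 + 15/18) + (7 + P(2, -5)))² = ((-6/6 + 15/18) + (7 + (4 - 1*(-5))))² = ((-6*⅙ + 15*(1/18)) + (7 + (4 + 5)))² = ((-1 + ⅚) + (7 + 9))² = (-⅙ + 16)² = (95/6)² = 9025/36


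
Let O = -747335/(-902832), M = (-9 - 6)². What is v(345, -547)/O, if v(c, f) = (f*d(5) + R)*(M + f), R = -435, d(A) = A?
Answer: 184311347136/149467 ≈ 1.2331e+6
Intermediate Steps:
M = 225 (M = (-15)² = 225)
v(c, f) = (-435 + 5*f)*(225 + f) (v(c, f) = (f*5 - 435)*(225 + f) = (5*f - 435)*(225 + f) = (-435 + 5*f)*(225 + f))
O = 747335/902832 (O = -747335*(-1/902832) = 747335/902832 ≈ 0.82777)
v(345, -547)/O = (-97875 + 5*(-547)² + 690*(-547))/(747335/902832) = (-97875 + 5*299209 - 377430)*(902832/747335) = (-97875 + 1496045 - 377430)*(902832/747335) = 1020740*(902832/747335) = 184311347136/149467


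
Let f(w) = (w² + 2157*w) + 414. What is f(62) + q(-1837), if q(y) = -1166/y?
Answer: 23044770/167 ≈ 1.3799e+5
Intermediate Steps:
f(w) = 414 + w² + 2157*w
f(62) + q(-1837) = (414 + 62² + 2157*62) - 1166/(-1837) = (414 + 3844 + 133734) - 1166*(-1/1837) = 137992 + 106/167 = 23044770/167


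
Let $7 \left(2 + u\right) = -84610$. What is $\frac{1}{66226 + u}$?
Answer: $\frac{7}{378958} \approx 1.8472 \cdot 10^{-5}$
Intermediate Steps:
$u = - \frac{84624}{7}$ ($u = -2 + \frac{1}{7} \left(-84610\right) = -2 - \frac{84610}{7} = - \frac{84624}{7} \approx -12089.0$)
$\frac{1}{66226 + u} = \frac{1}{66226 - \frac{84624}{7}} = \frac{1}{\frac{378958}{7}} = \frac{7}{378958}$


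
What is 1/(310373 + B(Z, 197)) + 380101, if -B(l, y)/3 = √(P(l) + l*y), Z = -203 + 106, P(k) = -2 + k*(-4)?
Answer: 36615725190321609/96331567636 + 237*I*√3/96331567636 ≈ 3.801e+5 + 4.2613e-9*I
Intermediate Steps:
P(k) = -2 - 4*k
Z = -97
B(l, y) = -3*√(-2 - 4*l + l*y) (B(l, y) = -3*√((-2 - 4*l) + l*y) = -3*√(-2 - 4*l + l*y))
1/(310373 + B(Z, 197)) + 380101 = 1/(310373 - 3*√(-2 - 4*(-97) - 97*197)) + 380101 = 1/(310373 - 3*√(-2 + 388 - 19109)) + 380101 = 1/(310373 - 237*I*√3) + 380101 = 380101 + 1/(310373 - 237*I*√3)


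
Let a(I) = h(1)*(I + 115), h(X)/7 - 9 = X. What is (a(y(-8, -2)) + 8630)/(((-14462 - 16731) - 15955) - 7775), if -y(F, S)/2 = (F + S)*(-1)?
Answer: -15280/54923 ≈ -0.27821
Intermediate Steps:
h(X) = 63 + 7*X
y(F, S) = 2*F + 2*S (y(F, S) = -2*(F + S)*(-1) = -2*(-F - S) = 2*F + 2*S)
a(I) = 8050 + 70*I (a(I) = (63 + 7*1)*(I + 115) = (63 + 7)*(115 + I) = 70*(115 + I) = 8050 + 70*I)
(a(y(-8, -2)) + 8630)/(((-14462 - 16731) - 15955) - 7775) = ((8050 + 70*(2*(-8) + 2*(-2))) + 8630)/(((-14462 - 16731) - 15955) - 7775) = ((8050 + 70*(-16 - 4)) + 8630)/((-31193 - 15955) - 7775) = ((8050 + 70*(-20)) + 8630)/(-47148 - 7775) = ((8050 - 1400) + 8630)/(-54923) = (6650 + 8630)*(-1/54923) = 15280*(-1/54923) = -15280/54923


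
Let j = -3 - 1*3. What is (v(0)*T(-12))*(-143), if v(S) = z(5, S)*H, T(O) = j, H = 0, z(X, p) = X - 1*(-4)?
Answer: 0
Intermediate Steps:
z(X, p) = 4 + X (z(X, p) = X + 4 = 4 + X)
j = -6 (j = -3 - 3 = -6)
T(O) = -6
v(S) = 0 (v(S) = (4 + 5)*0 = 9*0 = 0)
(v(0)*T(-12))*(-143) = (0*(-6))*(-143) = 0*(-143) = 0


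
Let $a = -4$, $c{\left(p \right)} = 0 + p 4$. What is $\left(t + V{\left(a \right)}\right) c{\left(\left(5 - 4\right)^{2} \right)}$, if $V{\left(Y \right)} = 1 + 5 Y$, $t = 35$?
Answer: $64$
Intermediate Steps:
$c{\left(p \right)} = 4 p$ ($c{\left(p \right)} = 0 + 4 p = 4 p$)
$\left(t + V{\left(a \right)}\right) c{\left(\left(5 - 4\right)^{2} \right)} = \left(35 + \left(1 + 5 \left(-4\right)\right)\right) 4 \left(5 - 4\right)^{2} = \left(35 + \left(1 - 20\right)\right) 4 \cdot 1^{2} = \left(35 - 19\right) 4 \cdot 1 = 16 \cdot 4 = 64$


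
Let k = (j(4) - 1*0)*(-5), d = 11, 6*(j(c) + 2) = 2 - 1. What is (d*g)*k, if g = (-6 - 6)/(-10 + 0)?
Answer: 121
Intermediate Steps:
j(c) = -11/6 (j(c) = -2 + (2 - 1)/6 = -2 + (⅙)*1 = -2 + ⅙ = -11/6)
g = 6/5 (g = -12/(-10) = -12*(-⅒) = 6/5 ≈ 1.2000)
k = 55/6 (k = (-11/6 - 1*0)*(-5) = (-11/6 + 0)*(-5) = -11/6*(-5) = 55/6 ≈ 9.1667)
(d*g)*k = (11*(6/5))*(55/6) = (66/5)*(55/6) = 121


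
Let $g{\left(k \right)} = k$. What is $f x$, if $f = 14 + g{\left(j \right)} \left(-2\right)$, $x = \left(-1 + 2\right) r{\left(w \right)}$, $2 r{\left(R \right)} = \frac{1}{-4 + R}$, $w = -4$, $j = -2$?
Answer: $- \frac{9}{8} \approx -1.125$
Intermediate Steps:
$r{\left(R \right)} = \frac{1}{2 \left(-4 + R\right)}$
$x = - \frac{1}{16}$ ($x = \left(-1 + 2\right) \frac{1}{2 \left(-4 - 4\right)} = 1 \frac{1}{2 \left(-8\right)} = 1 \cdot \frac{1}{2} \left(- \frac{1}{8}\right) = 1 \left(- \frac{1}{16}\right) = - \frac{1}{16} \approx -0.0625$)
$f = 18$ ($f = 14 - -4 = 14 + 4 = 18$)
$f x = 18 \left(- \frac{1}{16}\right) = - \frac{9}{8}$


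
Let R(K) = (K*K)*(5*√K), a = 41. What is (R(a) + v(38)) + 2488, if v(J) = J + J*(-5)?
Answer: 2336 + 8405*√41 ≈ 56154.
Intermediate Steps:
v(J) = -4*J (v(J) = J - 5*J = -4*J)
R(K) = 5*K^(5/2) (R(K) = K²*(5*√K) = 5*K^(5/2))
(R(a) + v(38)) + 2488 = (5*41^(5/2) - 4*38) + 2488 = (5*(1681*√41) - 152) + 2488 = (8405*√41 - 152) + 2488 = (-152 + 8405*√41) + 2488 = 2336 + 8405*√41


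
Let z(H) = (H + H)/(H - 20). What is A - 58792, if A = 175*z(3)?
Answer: -1000514/17 ≈ -58854.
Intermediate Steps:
z(H) = 2*H/(-20 + H) (z(H) = (2*H)/(-20 + H) = 2*H/(-20 + H))
A = -1050/17 (A = 175*(2*3/(-20 + 3)) = 175*(2*3/(-17)) = 175*(2*3*(-1/17)) = 175*(-6/17) = -1050/17 ≈ -61.765)
A - 58792 = -1050/17 - 58792 = -1000514/17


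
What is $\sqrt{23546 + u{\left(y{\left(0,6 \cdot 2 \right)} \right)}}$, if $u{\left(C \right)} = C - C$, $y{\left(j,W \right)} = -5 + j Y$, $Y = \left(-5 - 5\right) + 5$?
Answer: $\sqrt{23546} \approx 153.45$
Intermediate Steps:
$Y = -5$ ($Y = -10 + 5 = -5$)
$y{\left(j,W \right)} = -5 - 5 j$ ($y{\left(j,W \right)} = -5 + j \left(-5\right) = -5 - 5 j$)
$u{\left(C \right)} = 0$
$\sqrt{23546 + u{\left(y{\left(0,6 \cdot 2 \right)} \right)}} = \sqrt{23546 + 0} = \sqrt{23546}$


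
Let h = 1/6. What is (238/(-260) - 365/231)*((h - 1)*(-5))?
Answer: -374695/36036 ≈ -10.398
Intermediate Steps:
h = ⅙ ≈ 0.16667
(238/(-260) - 365/231)*((h - 1)*(-5)) = (238/(-260) - 365/231)*((⅙ - 1)*(-5)) = (238*(-1/260) - 365*1/231)*(-⅚*(-5)) = (-119/130 - 365/231)*(25/6) = -74939/30030*25/6 = -374695/36036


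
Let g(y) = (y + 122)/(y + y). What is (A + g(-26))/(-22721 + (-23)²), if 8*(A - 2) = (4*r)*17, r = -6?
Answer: 661/288496 ≈ 0.0022912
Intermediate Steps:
g(y) = (122 + y)/(2*y) (g(y) = (122 + y)/((2*y)) = (122 + y)*(1/(2*y)) = (122 + y)/(2*y))
A = -49 (A = 2 + ((4*(-6))*17)/8 = 2 + (-24*17)/8 = 2 + (⅛)*(-408) = 2 - 51 = -49)
(A + g(-26))/(-22721 + (-23)²) = (-49 + (½)*(122 - 26)/(-26))/(-22721 + (-23)²) = (-49 + (½)*(-1/26)*96)/(-22721 + 529) = (-49 - 24/13)/(-22192) = -661/13*(-1/22192) = 661/288496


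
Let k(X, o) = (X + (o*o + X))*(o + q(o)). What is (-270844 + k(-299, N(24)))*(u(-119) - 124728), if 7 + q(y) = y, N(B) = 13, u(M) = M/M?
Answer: 34798209365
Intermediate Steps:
u(M) = 1
q(y) = -7 + y
k(X, o) = (-7 + 2*o)*(o² + 2*X) (k(X, o) = (X + (o*o + X))*(o + (-7 + o)) = (X + (o² + X))*(-7 + 2*o) = (X + (X + o²))*(-7 + 2*o) = (o² + 2*X)*(-7 + 2*o) = (-7 + 2*o)*(o² + 2*X))
(-270844 + k(-299, N(24)))*(u(-119) - 124728) = (-270844 + (-14*(-299) - 7*13² + 2*13³ + 4*(-299)*13))*(1 - 124728) = (-270844 + (4186 - 7*169 + 2*2197 - 15548))*(-124727) = (-270844 + (4186 - 1183 + 4394 - 15548))*(-124727) = (-270844 - 8151)*(-124727) = -278995*(-124727) = 34798209365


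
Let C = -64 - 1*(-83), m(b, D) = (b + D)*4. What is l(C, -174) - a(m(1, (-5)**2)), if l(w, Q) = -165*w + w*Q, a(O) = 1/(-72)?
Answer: -463751/72 ≈ -6441.0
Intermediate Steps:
m(b, D) = 4*D + 4*b (m(b, D) = (D + b)*4 = 4*D + 4*b)
C = 19 (C = -64 + 83 = 19)
a(O) = -1/72
l(w, Q) = -165*w + Q*w
l(C, -174) - a(m(1, (-5)**2)) = 19*(-165 - 174) - 1*(-1/72) = 19*(-339) + 1/72 = -6441 + 1/72 = -463751/72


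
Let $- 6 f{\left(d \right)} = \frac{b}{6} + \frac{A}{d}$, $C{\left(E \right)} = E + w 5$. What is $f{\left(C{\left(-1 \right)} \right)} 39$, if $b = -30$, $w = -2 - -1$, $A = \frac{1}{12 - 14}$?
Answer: $\frac{767}{24} \approx 31.958$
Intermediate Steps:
$A = - \frac{1}{2}$ ($A = \frac{1}{-2} = - \frac{1}{2} \approx -0.5$)
$w = -1$ ($w = -2 + 1 = -1$)
$C{\left(E \right)} = -5 + E$ ($C{\left(E \right)} = E - 5 = -5 + E$)
$f{\left(d \right)} = \frac{5}{6} + \frac{1}{12 d}$ ($f{\left(d \right)} = - \frac{- \frac{30}{6} - \frac{1}{2 d}}{6} = - \frac{\left(-30\right) \frac{1}{6} - \frac{1}{2 d}}{6} = - \frac{-5 - \frac{1}{2 d}}{6} = \frac{5}{6} + \frac{1}{12 d}$)
$f{\left(C{\left(-1 \right)} \right)} 39 = \frac{1 + 10 \left(-5 - 1\right)}{12 \left(-5 - 1\right)} 39 = \frac{1 + 10 \left(-6\right)}{12 \left(-6\right)} 39 = \frac{1}{12} \left(- \frac{1}{6}\right) \left(1 - 60\right) 39 = \frac{1}{12} \left(- \frac{1}{6}\right) \left(-59\right) 39 = \frac{59}{72} \cdot 39 = \frac{767}{24}$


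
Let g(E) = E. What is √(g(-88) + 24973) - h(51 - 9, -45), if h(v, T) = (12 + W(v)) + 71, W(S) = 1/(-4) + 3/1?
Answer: -343/4 + 3*√2765 ≈ 72.000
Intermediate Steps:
W(S) = 11/4 (W(S) = 1*(-¼) + 3*1 = -¼ + 3 = 11/4)
h(v, T) = 343/4 (h(v, T) = (12 + 11/4) + 71 = 59/4 + 71 = 343/4)
√(g(-88) + 24973) - h(51 - 9, -45) = √(-88 + 24973) - 1*343/4 = √24885 - 343/4 = 3*√2765 - 343/4 = -343/4 + 3*√2765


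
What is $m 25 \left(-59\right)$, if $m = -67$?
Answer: $98825$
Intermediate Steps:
$m 25 \left(-59\right) = \left(-67\right) 25 \left(-59\right) = \left(-1675\right) \left(-59\right) = 98825$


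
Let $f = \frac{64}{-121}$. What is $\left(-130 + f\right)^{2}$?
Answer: $\frac{249450436}{14641} \approx 17038.0$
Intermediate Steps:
$f = - \frac{64}{121}$ ($f = 64 \left(- \frac{1}{121}\right) = - \frac{64}{121} \approx -0.52893$)
$\left(-130 + f\right)^{2} = \left(-130 - \frac{64}{121}\right)^{2} = \left(- \frac{15794}{121}\right)^{2} = \frac{249450436}{14641}$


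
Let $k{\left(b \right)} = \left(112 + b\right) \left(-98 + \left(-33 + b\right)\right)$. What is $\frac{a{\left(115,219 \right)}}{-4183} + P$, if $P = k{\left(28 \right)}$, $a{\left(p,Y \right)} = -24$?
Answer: $- \frac{60318836}{4183} \approx -14420.0$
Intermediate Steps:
$k{\left(b \right)} = \left(-131 + b\right) \left(112 + b\right)$ ($k{\left(b \right)} = \left(112 + b\right) \left(-131 + b\right) = \left(-131 + b\right) \left(112 + b\right)$)
$P = -14420$ ($P = -14672 + 28^{2} - 532 = -14672 + 784 - 532 = -14420$)
$\frac{a{\left(115,219 \right)}}{-4183} + P = - \frac{24}{-4183} - 14420 = \left(-24\right) \left(- \frac{1}{4183}\right) - 14420 = \frac{24}{4183} - 14420 = - \frac{60318836}{4183}$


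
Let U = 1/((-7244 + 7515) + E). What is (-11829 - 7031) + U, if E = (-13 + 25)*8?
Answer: -6921619/367 ≈ -18860.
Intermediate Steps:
E = 96 (E = 12*8 = 96)
U = 1/367 (U = 1/((-7244 + 7515) + 96) = 1/(271 + 96) = 1/367 ≈ 0.0027248)
(-11829 - 7031) + U = (-11829 - 7031) + 1/367 = -18860 + 1/367 = -6921619/367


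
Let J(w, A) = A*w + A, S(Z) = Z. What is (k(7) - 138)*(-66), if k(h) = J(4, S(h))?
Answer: 6798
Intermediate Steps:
J(w, A) = A + A*w
k(h) = 5*h (k(h) = h*(1 + 4) = h*5 = 5*h)
(k(7) - 138)*(-66) = (5*7 - 138)*(-66) = (35 - 138)*(-66) = -103*(-66) = 6798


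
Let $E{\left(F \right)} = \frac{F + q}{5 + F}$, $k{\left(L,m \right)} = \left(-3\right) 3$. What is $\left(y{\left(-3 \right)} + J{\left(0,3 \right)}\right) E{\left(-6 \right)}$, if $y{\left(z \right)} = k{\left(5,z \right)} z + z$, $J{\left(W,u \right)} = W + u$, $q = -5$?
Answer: $297$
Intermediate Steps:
$k{\left(L,m \right)} = -9$
$E{\left(F \right)} = \frac{-5 + F}{5 + F}$ ($E{\left(F \right)} = \frac{F - 5}{5 + F} = \frac{-5 + F}{5 + F}$)
$y{\left(z \right)} = - 8 z$ ($y{\left(z \right)} = - 9 z + z = - 8 z$)
$\left(y{\left(-3 \right)} + J{\left(0,3 \right)}\right) E{\left(-6 \right)} = \left(\left(-8\right) \left(-3\right) + \left(0 + 3\right)\right) \frac{-5 - 6}{5 - 6} = \left(24 + 3\right) \frac{1}{-1} \left(-11\right) = 27 \left(\left(-1\right) \left(-11\right)\right) = 27 \cdot 11 = 297$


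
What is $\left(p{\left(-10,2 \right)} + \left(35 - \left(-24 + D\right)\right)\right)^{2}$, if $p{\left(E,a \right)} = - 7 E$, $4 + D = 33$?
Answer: $10000$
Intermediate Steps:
$D = 29$ ($D = -4 + 33 = 29$)
$\left(p{\left(-10,2 \right)} + \left(35 - \left(-24 + D\right)\right)\right)^{2} = \left(\left(-7\right) \left(-10\right) + \left(35 + \left(24 - 29\right)\right)\right)^{2} = \left(70 + \left(35 + \left(24 - 29\right)\right)\right)^{2} = \left(70 + \left(35 - 5\right)\right)^{2} = \left(70 + 30\right)^{2} = 100^{2} = 10000$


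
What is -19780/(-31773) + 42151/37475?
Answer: 2080519223/1190693175 ≈ 1.7473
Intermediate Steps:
-19780/(-31773) + 42151/37475 = -19780*(-1/31773) + 42151*(1/37475) = 19780/31773 + 42151/37475 = 2080519223/1190693175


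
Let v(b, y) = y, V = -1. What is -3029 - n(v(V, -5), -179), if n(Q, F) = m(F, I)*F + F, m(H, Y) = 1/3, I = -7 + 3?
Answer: -8371/3 ≈ -2790.3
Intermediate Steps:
I = -4
m(H, Y) = 1/3
n(Q, F) = 4*F/3 (n(Q, F) = F/3 + F = 4*F/3)
-3029 - n(v(V, -5), -179) = -3029 - 4*(-179)/3 = -3029 - 1*(-716/3) = -3029 + 716/3 = -8371/3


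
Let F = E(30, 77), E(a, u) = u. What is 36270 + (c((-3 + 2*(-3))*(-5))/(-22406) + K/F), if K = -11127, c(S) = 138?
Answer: 31162965276/862631 ≈ 36126.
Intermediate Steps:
F = 77
36270 + (c((-3 + 2*(-3))*(-5))/(-22406) + K/F) = 36270 + (138/(-22406) - 11127/77) = 36270 + (138*(-1/22406) - 11127*1/77) = 36270 + (-69/11203 - 11127/77) = 36270 - 124661094/862631 = 31162965276/862631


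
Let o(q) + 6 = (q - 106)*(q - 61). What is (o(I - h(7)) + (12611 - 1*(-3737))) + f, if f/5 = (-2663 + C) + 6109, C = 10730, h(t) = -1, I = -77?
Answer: 112156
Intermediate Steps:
f = 70880 (f = 5*((-2663 + 10730) + 6109) = 5*(8067 + 6109) = 5*14176 = 70880)
o(q) = -6 + (-106 + q)*(-61 + q) (o(q) = -6 + (q - 106)*(q - 61) = -6 + (-106 + q)*(-61 + q))
(o(I - h(7)) + (12611 - 1*(-3737))) + f = ((6460 + (-77 - 1*(-1))**2 - 167*(-77 - 1*(-1))) + (12611 - 1*(-3737))) + 70880 = ((6460 + (-77 + 1)**2 - 167*(-77 + 1)) + (12611 + 3737)) + 70880 = ((6460 + (-76)**2 - 167*(-76)) + 16348) + 70880 = ((6460 + 5776 + 12692) + 16348) + 70880 = (24928 + 16348) + 70880 = 41276 + 70880 = 112156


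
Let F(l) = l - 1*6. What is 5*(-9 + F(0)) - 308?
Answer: -383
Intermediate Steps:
F(l) = -6 + l (F(l) = l - 6 = -6 + l)
5*(-9 + F(0)) - 308 = 5*(-9 + (-6 + 0)) - 308 = 5*(-9 - 6) - 308 = 5*(-15) - 308 = -75 - 308 = -383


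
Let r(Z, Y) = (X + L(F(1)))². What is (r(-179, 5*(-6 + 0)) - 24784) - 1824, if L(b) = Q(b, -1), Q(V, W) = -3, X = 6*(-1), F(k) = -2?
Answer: -26527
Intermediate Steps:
X = -6
L(b) = -3
r(Z, Y) = 81 (r(Z, Y) = (-6 - 3)² = (-9)² = 81)
(r(-179, 5*(-6 + 0)) - 24784) - 1824 = (81 - 24784) - 1824 = -24703 - 1824 = -26527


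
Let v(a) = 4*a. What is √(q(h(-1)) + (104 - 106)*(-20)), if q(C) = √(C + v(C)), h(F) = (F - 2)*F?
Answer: √(40 + √15) ≈ 6.6237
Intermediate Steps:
h(F) = F*(-2 + F) (h(F) = (-2 + F)*F = F*(-2 + F))
q(C) = √5*√C (q(C) = √(C + 4*C) = √(5*C) = √5*√C)
√(q(h(-1)) + (104 - 106)*(-20)) = √(√5*√(-(-2 - 1)) + (104 - 106)*(-20)) = √(√5*√(-1*(-3)) - 2*(-20)) = √(√5*√3 + 40) = √(√15 + 40) = √(40 + √15)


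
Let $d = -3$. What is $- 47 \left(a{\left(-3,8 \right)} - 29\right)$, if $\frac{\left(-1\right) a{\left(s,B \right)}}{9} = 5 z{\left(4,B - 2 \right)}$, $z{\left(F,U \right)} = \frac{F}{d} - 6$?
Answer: $-14147$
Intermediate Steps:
$z{\left(F,U \right)} = -6 - \frac{F}{3}$ ($z{\left(F,U \right)} = \frac{F}{-3} - 6 = F \left(- \frac{1}{3}\right) - 6 = - \frac{F}{3} - 6 = -6 - \frac{F}{3}$)
$a{\left(s,B \right)} = 330$ ($a{\left(s,B \right)} = - 9 \cdot 5 \left(-6 - \frac{4}{3}\right) = - 9 \cdot 5 \left(- \frac{22}{3}\right) = \left(-9\right) \left(- \frac{110}{3}\right) = 330$)
$- 47 \left(a{\left(-3,8 \right)} - 29\right) = - 47 \left(330 - 29\right) = \left(-47\right) 301 = -14147$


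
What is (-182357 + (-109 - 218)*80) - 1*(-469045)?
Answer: 260528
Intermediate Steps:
(-182357 + (-109 - 218)*80) - 1*(-469045) = (-182357 - 327*80) + 469045 = (-182357 - 26160) + 469045 = -208517 + 469045 = 260528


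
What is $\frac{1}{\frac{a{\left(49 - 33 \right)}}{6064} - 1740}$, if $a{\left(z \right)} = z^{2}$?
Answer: $- \frac{379}{659444} \approx -0.00057473$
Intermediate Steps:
$\frac{1}{\frac{a{\left(49 - 33 \right)}}{6064} - 1740} = \frac{1}{\frac{\left(49 - 33\right)^{2}}{6064} - 1740} = \frac{1}{16^{2} \cdot \frac{1}{6064} - 1740} = \frac{1}{256 \cdot \frac{1}{6064} - 1740} = \frac{1}{\frac{16}{379} - 1740} = \frac{1}{- \frac{659444}{379}} = - \frac{379}{659444}$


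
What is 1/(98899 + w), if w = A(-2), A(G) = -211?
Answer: 1/98688 ≈ 1.0133e-5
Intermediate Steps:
w = -211
1/(98899 + w) = 1/(98899 - 211) = 1/98688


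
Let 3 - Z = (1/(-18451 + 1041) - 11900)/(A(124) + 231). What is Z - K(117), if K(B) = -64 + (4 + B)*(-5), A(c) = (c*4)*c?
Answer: 722477046201/1074806350 ≈ 672.19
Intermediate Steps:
A(c) = 4*c**2 (A(c) = (4*c)*c = 4*c**2)
K(B) = -84 - 5*B (K(B) = -64 + (-20 - 5*B) = -84 - 5*B)
Z = 3431598051/1074806350 (Z = 3 - (1/(-18451 + 1041) - 11900)/(4*124**2 + 231) = 3 - (1/(-17410) - 11900)/(4*15376 + 231) = 3 - (-1/17410 - 11900)/(61504 + 231) = 3 - (-207179001)/(17410*61735) = 3 - 1*(-207179001/1074806350) = 3 + 207179001/1074806350 = 3431598051/1074806350 ≈ 3.1928)
Z - K(117) = 3431598051/1074806350 - (-84 - 5*117) = 3431598051/1074806350 - (-84 - 585) = 3431598051/1074806350 - 1*(-669) = 3431598051/1074806350 + 669 = 722477046201/1074806350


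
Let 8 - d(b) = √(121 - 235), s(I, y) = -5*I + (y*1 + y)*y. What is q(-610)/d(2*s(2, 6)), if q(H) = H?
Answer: -2440/89 - 305*I*√114/89 ≈ -27.416 - 36.59*I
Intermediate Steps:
s(I, y) = -5*I + 2*y² (s(I, y) = -5*I + (y + y)*y = -5*I + (2*y)*y = -5*I + 2*y²)
d(b) = 8 - I*√114 (d(b) = 8 - √(121 - 235) = 8 - √(-114) = 8 - I*√114)
q(-610)/d(2*s(2, 6)) = -610/(8 - I*√114)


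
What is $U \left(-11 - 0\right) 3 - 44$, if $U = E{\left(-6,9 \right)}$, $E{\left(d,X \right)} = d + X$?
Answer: $-143$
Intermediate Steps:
$E{\left(d,X \right)} = X + d$
$U = 3$ ($U = 9 - 6 = 3$)
$U \left(-11 - 0\right) 3 - 44 = 3 \left(-11 - 0\right) 3 - 44 = 3 \left(-11 + 0\right) 3 - 44 = 3 \left(\left(-11\right) 3\right) - 44 = 3 \left(-33\right) - 44 = -99 - 44 = -143$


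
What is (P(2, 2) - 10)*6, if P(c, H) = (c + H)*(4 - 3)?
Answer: -36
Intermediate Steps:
P(c, H) = H + c (P(c, H) = (H + c)*1 = H + c)
(P(2, 2) - 10)*6 = ((2 + 2) - 10)*6 = (4 - 10)*6 = -6*6 = -36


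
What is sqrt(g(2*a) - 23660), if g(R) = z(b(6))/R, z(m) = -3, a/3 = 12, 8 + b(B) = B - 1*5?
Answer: I*sqrt(3407046)/12 ≈ 153.82*I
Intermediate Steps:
b(B) = -13 + B (b(B) = -8 + (B - 1*5) = -8 + (B - 5) = -8 + (-5 + B) = -13 + B)
a = 36 (a = 3*12 = 36)
g(R) = -3/R
sqrt(g(2*a) - 23660) = sqrt(-3/(2*36) - 23660) = sqrt(-3/72 - 23660) = sqrt(-3*1/72 - 23660) = sqrt(-1/24 - 23660) = sqrt(-567841/24) = I*sqrt(3407046)/12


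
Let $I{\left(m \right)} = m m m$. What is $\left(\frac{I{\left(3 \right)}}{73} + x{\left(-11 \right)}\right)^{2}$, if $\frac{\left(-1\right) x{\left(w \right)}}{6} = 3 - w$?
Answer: $\frac{37271025}{5329} \approx 6994.0$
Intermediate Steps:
$x{\left(w \right)} = -18 + 6 w$ ($x{\left(w \right)} = - 6 \left(3 - w\right) = -18 + 6 w$)
$I{\left(m \right)} = m^{3}$ ($I{\left(m \right)} = m m^{2} = m^{3}$)
$\left(\frac{I{\left(3 \right)}}{73} + x{\left(-11 \right)}\right)^{2} = \left(\frac{3^{3}}{73} + \left(-18 + 6 \left(-11\right)\right)\right)^{2} = \left(27 \cdot \frac{1}{73} - 84\right)^{2} = \left(\frac{27}{73} - 84\right)^{2} = \left(- \frac{6105}{73}\right)^{2} = \frac{37271025}{5329}$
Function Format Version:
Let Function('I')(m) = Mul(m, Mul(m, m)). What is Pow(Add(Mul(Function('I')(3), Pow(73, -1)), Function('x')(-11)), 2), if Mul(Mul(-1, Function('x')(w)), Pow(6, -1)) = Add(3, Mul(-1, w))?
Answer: Rational(37271025, 5329) ≈ 6994.0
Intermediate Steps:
Function('x')(w) = Add(-18, Mul(6, w)) (Function('x')(w) = Mul(-6, Add(3, Mul(-1, w))) = Add(-18, Mul(6, w)))
Function('I')(m) = Pow(m, 3) (Function('I')(m) = Mul(m, Pow(m, 2)) = Pow(m, 3))
Pow(Add(Mul(Function('I')(3), Pow(73, -1)), Function('x')(-11)), 2) = Pow(Add(Mul(Pow(3, 3), Pow(73, -1)), Add(-18, Mul(6, -11))), 2) = Pow(Add(Mul(27, Rational(1, 73)), Add(-18, -66)), 2) = Pow(Add(Rational(27, 73), -84), 2) = Pow(Rational(-6105, 73), 2) = Rational(37271025, 5329)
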